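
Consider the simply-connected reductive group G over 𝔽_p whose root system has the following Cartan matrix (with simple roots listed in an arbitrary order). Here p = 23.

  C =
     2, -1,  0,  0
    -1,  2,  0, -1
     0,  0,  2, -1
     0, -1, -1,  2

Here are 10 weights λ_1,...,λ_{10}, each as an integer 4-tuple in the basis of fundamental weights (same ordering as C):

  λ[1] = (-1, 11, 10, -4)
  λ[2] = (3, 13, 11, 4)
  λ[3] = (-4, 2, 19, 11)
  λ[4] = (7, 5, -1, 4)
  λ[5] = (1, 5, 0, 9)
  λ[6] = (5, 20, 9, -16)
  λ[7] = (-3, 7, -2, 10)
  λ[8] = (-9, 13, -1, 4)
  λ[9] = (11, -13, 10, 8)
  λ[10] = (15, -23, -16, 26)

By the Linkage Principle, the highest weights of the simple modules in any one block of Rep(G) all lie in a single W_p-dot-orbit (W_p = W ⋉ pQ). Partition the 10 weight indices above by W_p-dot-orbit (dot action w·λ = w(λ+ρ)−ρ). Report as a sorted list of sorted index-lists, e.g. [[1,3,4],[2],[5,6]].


Root system A_4: the 4×4 matrix C matches after relabeling.

λ_j+ρ reflected into Ā_23 (⟨·,θ^∨⟩≤23); 4-tuples as given:

  1: (0, 9, 8, 3);  2: (8, 6, 0, 5);  3: (0, 9, 8, 3);  4: (8, 6, 0, 5);  5: (2, 6, 1, 10);  6: (2, 6, 1, 10);  7: (2, 6, 1, 10);  8: (8, 6, 0, 5);  9: (0, 9, 8, 3);  10: (2, 6, 1, 10)

Partition of {1..10} into 3 W_23-dot-orbits:

[[1, 3, 9], [2, 4, 8], [5, 6, 7, 10]]


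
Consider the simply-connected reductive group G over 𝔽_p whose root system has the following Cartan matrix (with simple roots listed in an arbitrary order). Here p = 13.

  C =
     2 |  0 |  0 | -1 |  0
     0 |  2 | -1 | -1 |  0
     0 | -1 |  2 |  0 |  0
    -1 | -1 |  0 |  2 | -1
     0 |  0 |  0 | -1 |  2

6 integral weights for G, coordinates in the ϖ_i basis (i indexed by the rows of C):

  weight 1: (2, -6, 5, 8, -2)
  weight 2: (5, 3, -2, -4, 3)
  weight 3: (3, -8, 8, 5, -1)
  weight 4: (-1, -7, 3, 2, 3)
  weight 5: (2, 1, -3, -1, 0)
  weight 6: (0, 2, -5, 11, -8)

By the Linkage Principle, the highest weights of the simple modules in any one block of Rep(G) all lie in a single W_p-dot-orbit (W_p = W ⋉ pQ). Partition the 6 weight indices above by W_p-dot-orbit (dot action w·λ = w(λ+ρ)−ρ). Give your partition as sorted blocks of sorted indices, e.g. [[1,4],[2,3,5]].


Cartan matrix: type D_5 (|W|=1920); un-permuting the 5 rows.

Alcove-folded reps (p=13, 6 weights, presented ϖ-order):

  [1] (3, 1, 2, 0, 1) · [2] (3, 0, 1, 3, 1) · [3] (3, 1, 2, 0, 1) · [4] (3, 1, 2, 0, 1) · [5] (3, 0, 2, 0, 1) · [6] (2, 0, 4, 1, 4)

Partition of {1..6} into 4 W_13-dot-orbits:

[[1, 3, 4], [2], [5], [6]]


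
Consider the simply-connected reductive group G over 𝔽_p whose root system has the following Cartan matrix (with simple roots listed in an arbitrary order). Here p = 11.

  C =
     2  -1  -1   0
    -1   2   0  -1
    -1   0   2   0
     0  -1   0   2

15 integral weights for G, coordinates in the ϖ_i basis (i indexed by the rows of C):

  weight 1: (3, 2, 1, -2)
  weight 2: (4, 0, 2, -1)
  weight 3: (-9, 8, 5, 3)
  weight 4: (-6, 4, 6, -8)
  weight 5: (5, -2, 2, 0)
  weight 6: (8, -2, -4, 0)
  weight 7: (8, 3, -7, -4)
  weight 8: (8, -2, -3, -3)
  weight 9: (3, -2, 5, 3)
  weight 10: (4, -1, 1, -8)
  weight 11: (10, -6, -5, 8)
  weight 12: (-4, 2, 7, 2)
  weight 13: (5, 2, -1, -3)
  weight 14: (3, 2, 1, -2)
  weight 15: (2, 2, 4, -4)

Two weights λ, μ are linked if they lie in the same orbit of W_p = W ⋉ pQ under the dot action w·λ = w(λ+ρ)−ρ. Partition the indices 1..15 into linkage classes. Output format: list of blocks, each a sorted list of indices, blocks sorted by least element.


Type A_4, rank 4, |W|=120; reorder rows/cols to standard.

Each λ_j+ρ reduced to Ā_11; 4-tuples below use C's row order:

    λ_1 → (4, 2, 2, 1)
    λ_2 → (5, 1, 3, 0)
    λ_3 → (6, 1, 0, 2)
    λ_4 → (2, 5, 0, 0)
    λ_5 → (5, 1, 3, 0)
    λ_6 → (5, 1, 3, 0)
    λ_7 → (3, 1, 4, 1)
    λ_8 → (4, 2, 2, 1)
    λ_9 → (3, 1, 4, 1)
    λ_10 → (2, 5, 0, 0)
    λ_11 → (2, 5, 0, 0)
    λ_12 → (3, 0, 5, 3)
    λ_13 → (6, 1, 0, 2)
    λ_14 → (4, 2, 2, 1)
    λ_15 → (3, 0, 5, 3)

Linkage partition of the 15 weights (6 classes, p=11):

[[1, 8, 14], [2, 5, 6], [3, 13], [4, 10, 11], [7, 9], [12, 15]]


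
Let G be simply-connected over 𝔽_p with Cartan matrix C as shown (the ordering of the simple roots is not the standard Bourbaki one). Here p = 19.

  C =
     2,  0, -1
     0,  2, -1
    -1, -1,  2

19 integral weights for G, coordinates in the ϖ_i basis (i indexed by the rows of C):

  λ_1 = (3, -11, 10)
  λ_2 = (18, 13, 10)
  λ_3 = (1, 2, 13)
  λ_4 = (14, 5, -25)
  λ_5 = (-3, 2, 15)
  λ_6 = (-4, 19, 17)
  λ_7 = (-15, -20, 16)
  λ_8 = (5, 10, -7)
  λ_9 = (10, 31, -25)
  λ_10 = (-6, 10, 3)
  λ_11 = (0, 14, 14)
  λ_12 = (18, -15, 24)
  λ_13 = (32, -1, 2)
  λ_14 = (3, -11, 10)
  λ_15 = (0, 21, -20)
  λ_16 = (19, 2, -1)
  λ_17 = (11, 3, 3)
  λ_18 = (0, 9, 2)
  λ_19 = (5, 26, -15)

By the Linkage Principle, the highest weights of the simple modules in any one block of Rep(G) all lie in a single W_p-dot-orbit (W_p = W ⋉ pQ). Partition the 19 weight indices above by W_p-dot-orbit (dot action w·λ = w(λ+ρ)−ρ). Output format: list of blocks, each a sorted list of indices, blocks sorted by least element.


Root system A_3: the 3×3 matrix C matches after relabeling.

λ_j+ρ reflected into Ā_19 (⟨·,θ^∨⟩≤19); 3-tuples as given:

  [1] (4, 10, 1) · [2] (0, 5, 6) · [3] (2, 3, 14) · [4] (1, 10, 3) · [5] (2, 3, 14) · [6] (15, 0, 1) · [7] (2, 3, 14) · [8] (0, 5, 6) · [9] (0, 5, 6) · [10] (4, 10, 1) · [11] (11, 3, 4) · [12] (0, 5, 6) · [13] (2, 3, 14) · [14] (4, 10, 1) · [15] (15, 0, 1) · [16] (15, 0, 1) · [17] (11, 3, 4) · [18] (1, 10, 3) · [19] (0, 5, 6)

Partition of {1..19} into 6 W_19-dot-orbits:

[[1, 10, 14], [2, 8, 9, 12, 19], [3, 5, 7, 13], [4, 18], [6, 15, 16], [11, 17]]


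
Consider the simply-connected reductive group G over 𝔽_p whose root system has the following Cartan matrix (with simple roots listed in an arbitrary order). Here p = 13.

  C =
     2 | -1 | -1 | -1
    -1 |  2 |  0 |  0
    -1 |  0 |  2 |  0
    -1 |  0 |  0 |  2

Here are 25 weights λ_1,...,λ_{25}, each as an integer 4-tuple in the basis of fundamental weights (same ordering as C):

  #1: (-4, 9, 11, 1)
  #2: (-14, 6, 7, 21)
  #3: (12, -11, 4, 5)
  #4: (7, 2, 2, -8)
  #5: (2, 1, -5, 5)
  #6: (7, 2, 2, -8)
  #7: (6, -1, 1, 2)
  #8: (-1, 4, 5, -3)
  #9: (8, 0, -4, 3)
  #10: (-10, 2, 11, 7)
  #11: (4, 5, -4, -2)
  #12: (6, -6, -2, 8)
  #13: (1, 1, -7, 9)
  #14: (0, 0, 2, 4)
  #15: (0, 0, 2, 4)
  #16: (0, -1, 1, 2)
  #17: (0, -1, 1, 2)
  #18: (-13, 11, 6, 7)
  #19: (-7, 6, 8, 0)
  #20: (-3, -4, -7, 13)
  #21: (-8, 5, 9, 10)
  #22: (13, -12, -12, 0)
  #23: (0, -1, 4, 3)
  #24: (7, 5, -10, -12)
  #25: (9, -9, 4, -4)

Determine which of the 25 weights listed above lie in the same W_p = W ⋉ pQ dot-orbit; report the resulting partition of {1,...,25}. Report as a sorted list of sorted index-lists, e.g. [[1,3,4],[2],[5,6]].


Dynkin diagram of C (from the 6 off-diagonal −1 entries): D_4.

Folding the 25 weights λ_j+ρ into Ā_13 (reps in the given 4-coord order):

    [1] (1, 1, 3, 5)
    [2] (2, 3, 4, 0)
    [3] (1, 0, 5, 4)
    [4] (1, 2, 2, 6)
    [5] (1, 1, 3, 5)
    [6] (1, 2, 2, 6)
    [7] (1, 0, 2, 3)
    [8] (2, 3, 4, 0)
    [9] (1, 0, 2, 3)
    [10] (1, 6, 3, 1)
    [11] (1, 6, 3, 1)
    [12] (1, 2, 2, 6)
    [13] (1, 2, 2, 6)
    [14] (1, 1, 3, 5)
    [15] (1, 1, 3, 5)
    [16] (1, 0, 2, 3)
    [17] (1, 0, 2, 3)
    [18] (1, 0, 5, 4)
    [19] (1, 1, 3, 5)
    [20] (1, 6, 3, 1)
    [21] (1, 0, 2, 3)
    [22] (1, 2, 2, 6)
    [23] (1, 0, 5, 4)
    [24] (1, 6, 3, 1)
    [25] (1, 6, 3, 1)

The 25 indices split into 6 linkage classes (same alcove rep ⇔ same W_13-dot-orbit):

[[1, 5, 14, 15, 19], [2, 8], [3, 18, 23], [4, 6, 12, 13, 22], [7, 9, 16, 17, 21], [10, 11, 20, 24, 25]]


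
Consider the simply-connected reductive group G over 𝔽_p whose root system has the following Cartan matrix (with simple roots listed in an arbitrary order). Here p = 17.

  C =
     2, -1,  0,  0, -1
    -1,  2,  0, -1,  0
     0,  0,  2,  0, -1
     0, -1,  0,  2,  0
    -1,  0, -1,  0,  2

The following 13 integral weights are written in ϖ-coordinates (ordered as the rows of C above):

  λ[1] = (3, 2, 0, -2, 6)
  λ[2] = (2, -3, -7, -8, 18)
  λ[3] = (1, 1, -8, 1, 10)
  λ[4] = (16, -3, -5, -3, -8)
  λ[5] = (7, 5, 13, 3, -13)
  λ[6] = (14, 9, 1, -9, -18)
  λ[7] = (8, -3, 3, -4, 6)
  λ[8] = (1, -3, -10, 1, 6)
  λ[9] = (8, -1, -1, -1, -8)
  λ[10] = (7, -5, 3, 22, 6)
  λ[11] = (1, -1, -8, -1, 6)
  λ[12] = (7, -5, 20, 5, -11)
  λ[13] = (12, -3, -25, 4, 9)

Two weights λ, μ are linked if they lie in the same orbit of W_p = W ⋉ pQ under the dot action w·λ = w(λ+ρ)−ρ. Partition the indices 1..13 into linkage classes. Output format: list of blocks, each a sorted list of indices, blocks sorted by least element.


Cartan matrix: type A_5 (|W|=720); un-permuting the 5 rows.

Ā_17 reps of the 13 weights (A_5, coords as presented):

  1: (4, 2, 1, 1, 7)
  2: (4, 2, 1, 1, 7)
  3: (2, 2, 7, 2, 4)
  4: (2, 2, 7, 2, 4)
  5: (4, 2, 1, 1, 7)
  6: (2, 0, 7, 0, 0)
  7: (4, 2, 1, 1, 7)
  8: (2, 0, 7, 0, 0)
  9: (2, 0, 7, 0, 0)
  10: (2, 2, 7, 2, 4)
  11: (2, 0, 7, 0, 0)
  12: (2, 2, 7, 2, 4)
  13: (4, 2, 1, 1, 7)

Partition of {1..13} into 3 W_17-dot-orbits:

[[1, 2, 5, 7, 13], [3, 4, 10, 12], [6, 8, 9, 11]]


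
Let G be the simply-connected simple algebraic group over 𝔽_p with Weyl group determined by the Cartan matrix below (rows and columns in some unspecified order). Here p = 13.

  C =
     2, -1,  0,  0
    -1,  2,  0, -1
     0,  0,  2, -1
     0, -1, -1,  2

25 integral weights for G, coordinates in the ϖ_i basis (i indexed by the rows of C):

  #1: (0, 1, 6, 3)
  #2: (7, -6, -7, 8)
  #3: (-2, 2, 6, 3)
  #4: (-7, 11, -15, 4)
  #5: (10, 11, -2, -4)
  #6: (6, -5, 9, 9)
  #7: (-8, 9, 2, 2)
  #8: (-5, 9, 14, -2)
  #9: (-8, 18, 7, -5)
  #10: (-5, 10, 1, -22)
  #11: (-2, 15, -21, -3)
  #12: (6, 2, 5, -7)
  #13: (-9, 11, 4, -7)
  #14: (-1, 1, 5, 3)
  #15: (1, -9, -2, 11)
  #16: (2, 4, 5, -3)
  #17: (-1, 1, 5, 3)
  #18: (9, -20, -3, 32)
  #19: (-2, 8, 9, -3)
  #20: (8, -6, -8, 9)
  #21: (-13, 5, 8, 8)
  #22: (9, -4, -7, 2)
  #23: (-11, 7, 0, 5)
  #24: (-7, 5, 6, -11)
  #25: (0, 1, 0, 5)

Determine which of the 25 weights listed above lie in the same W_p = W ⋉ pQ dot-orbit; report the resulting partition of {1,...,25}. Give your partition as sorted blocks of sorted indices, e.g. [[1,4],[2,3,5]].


C ↔ A_4 under row/col permutation; |W(A_4)| = 120.

W_13-reps of the 25 weights in Ā_13 (same 4-coord order as C):

    λ_1 → (0, 2, 6, 4)
    λ_2 → (3, 3, 4, 2)
    λ_3 → (0, 2, 6, 4)
    λ_4 → (1, 2, 1, 6)
    λ_5 → (1, 2, 1, 6)
    λ_6 → (4, 3, 0, 3)
    λ_7 → (4, 3, 0, 3)
    λ_8 → (5, 1, 2, 1)
    λ_9 → (3, 3, 4, 2)
    λ_10 → (6, 2, 1, 3)
    λ_11 → (0, 2, 6, 4)
    λ_12 → (4, 3, 0, 3)
    λ_13 → (6, 2, 1, 3)
    λ_14 → (0, 2, 6, 4)
    λ_15 → (6, 2, 1, 3)
    λ_16 → (3, 3, 4, 2)
    λ_17 → (0, 2, 6, 4)
    λ_18 → (5, 1, 2, 1)
    λ_19 → (3, 3, 4, 2)
    λ_20 → (3, 3, 4, 2)
    λ_21 → (5, 1, 2, 1)
    λ_22 → (4, 3, 0, 3)
    λ_23 → (6, 2, 1, 3)
    λ_24 → (4, 3, 0, 3)
    λ_25 → (1, 2, 1, 6)

These 25 weights hit 6 W_13-dot-orbits; sizes (5, 5, 3, 5, 3, 4):

[[1, 3, 11, 14, 17], [2, 9, 16, 19, 20], [4, 5, 25], [6, 7, 12, 22, 24], [8, 18, 21], [10, 13, 15, 23]]


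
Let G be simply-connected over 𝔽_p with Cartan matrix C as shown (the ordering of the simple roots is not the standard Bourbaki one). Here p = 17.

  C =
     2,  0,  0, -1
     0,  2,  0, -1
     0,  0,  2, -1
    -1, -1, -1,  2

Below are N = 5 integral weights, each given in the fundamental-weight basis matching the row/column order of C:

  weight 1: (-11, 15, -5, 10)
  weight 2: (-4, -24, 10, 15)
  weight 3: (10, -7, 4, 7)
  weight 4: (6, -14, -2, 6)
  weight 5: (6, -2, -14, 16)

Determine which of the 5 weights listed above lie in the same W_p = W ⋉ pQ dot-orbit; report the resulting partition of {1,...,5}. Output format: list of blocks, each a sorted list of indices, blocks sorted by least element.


Root system D_4: the 4×4 matrix C matches after relabeling.

λ_j+ρ reflected into Ā_17 (⟨·,θ^∨⟩≤17); 4-tuples as given:

  λ_1+ρ ↦ (0, 6, 6, 1) · λ_2+ρ ↦ (0, 6, 6, 1) · λ_3+ρ ↦ (4, 1, 2, 4) · λ_4+ρ ↦ (0, 6, 6, 1) · λ_5+ρ ↦ (0, 6, 6, 1)

These 5 weights hit 2 W_17-dot-orbits; sizes (4, 1):

[[1, 2, 4, 5], [3]]


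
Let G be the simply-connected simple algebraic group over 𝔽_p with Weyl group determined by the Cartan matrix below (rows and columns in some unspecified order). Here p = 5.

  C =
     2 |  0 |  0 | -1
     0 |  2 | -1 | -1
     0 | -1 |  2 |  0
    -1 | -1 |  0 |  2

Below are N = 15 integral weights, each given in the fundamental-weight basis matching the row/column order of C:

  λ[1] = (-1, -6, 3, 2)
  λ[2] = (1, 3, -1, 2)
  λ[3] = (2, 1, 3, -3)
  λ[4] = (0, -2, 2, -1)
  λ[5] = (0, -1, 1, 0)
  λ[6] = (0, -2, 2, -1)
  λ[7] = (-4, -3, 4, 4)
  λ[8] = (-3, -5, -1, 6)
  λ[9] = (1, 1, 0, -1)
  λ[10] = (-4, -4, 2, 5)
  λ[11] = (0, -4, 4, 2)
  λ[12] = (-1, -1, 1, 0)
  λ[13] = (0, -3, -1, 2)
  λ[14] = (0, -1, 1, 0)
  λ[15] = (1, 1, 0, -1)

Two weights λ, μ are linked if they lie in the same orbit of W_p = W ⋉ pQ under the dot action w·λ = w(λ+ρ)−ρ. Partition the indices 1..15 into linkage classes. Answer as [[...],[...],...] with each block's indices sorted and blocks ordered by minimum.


Type A_4, rank 4, |W|=120; reorder rows/cols to standard.

Alcove-folded reps (p=5, 15 weights, presented ϖ-order):

  1: (2, 2, 1, 0)
  2: (0, 0, 2, 1)
  3: (1, 0, 2, 1)
  4: (0, 0, 2, 1)
  5: (1, 0, 2, 1)
  6: (0, 0, 2, 1)
  7: (0, 2, 0, 0)
  8: (0, 0, 2, 1)
  9: (2, 2, 1, 0)
  10: (2, 2, 1, 0)
  11: (0, 3, 1, 0)
  12: (0, 0, 2, 1)
  13: (1, 0, 2, 1)
  14: (1, 0, 2, 1)
  15: (2, 2, 1, 0)

Grouping the 15 weights by Ā_5-representative: 5 linkage classes.

[[1, 9, 10, 15], [2, 4, 6, 8, 12], [3, 5, 13, 14], [7], [11]]


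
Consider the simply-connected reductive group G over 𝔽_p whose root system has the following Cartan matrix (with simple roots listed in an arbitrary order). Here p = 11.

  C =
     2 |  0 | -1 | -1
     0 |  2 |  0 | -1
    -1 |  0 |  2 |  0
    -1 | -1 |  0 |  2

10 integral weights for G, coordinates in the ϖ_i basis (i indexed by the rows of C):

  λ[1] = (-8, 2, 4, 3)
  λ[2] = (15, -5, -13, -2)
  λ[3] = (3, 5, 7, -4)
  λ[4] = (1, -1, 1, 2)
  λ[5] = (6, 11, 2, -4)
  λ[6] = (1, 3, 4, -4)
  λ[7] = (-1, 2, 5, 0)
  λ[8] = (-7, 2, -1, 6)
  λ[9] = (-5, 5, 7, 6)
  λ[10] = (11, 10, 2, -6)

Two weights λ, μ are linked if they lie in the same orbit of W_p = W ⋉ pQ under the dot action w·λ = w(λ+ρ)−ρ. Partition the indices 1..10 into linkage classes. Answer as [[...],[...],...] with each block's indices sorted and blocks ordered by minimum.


Type A_4, rank 4, |W|=120; reorder rows/cols to standard.

Folding the 10 weights λ_j+ρ into Ā_11 (reps in the given 4-coord order):

  1: (2, 0, 2, 3);  2: (0, 3, 6, 1);  3: (1, 1, 4, 2);  4: (2, 0, 2, 3);  5: (1, 1, 4, 2);  6: (1, 1, 4, 2);  7: (0, 3, 6, 1);  8: (0, 3, 6, 1);  9: (2, 0, 2, 3);  10: (0, 3, 6, 1)

These 10 weights hit 3 W_11-dot-orbits; sizes (3, 4, 3):

[[1, 4, 9], [2, 7, 8, 10], [3, 5, 6]]


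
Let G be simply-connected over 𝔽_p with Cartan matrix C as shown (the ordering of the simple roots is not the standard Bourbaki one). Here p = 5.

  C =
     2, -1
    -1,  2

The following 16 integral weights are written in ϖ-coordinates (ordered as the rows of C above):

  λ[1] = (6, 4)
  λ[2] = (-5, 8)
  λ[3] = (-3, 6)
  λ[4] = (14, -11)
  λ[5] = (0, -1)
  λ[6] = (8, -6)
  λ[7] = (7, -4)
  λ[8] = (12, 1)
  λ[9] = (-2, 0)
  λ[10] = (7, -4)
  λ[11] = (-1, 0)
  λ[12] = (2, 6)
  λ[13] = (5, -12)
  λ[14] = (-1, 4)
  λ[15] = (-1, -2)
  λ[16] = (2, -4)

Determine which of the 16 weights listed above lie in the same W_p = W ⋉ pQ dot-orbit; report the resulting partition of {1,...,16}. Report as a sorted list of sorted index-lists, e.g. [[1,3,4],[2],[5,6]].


Cartan matrix: type A_2 (|W|=6); un-permuting the 2 rows.

Folding the 16 weights λ_j+ρ into Ā_5 (reps in the given 2-coord order):

  1: (2, 0);  2: (0, 1);  3: (0, 3);  4: (0, 5);  5: (1, 0);  6: (0, 1);  7: (2, 0);  8: (2, 0);  9: (1, 0);  10: (2, 0);  11: (0, 1);  12: (2, 0);  13: (0, 1);  14: (0, 5);  15: (1, 0);  16: (0, 3)

The 16 indices split into 5 linkage classes (same alcove rep ⇔ same W_5-dot-orbit):

[[1, 7, 8, 10, 12], [2, 6, 11, 13], [3, 16], [4, 14], [5, 9, 15]]


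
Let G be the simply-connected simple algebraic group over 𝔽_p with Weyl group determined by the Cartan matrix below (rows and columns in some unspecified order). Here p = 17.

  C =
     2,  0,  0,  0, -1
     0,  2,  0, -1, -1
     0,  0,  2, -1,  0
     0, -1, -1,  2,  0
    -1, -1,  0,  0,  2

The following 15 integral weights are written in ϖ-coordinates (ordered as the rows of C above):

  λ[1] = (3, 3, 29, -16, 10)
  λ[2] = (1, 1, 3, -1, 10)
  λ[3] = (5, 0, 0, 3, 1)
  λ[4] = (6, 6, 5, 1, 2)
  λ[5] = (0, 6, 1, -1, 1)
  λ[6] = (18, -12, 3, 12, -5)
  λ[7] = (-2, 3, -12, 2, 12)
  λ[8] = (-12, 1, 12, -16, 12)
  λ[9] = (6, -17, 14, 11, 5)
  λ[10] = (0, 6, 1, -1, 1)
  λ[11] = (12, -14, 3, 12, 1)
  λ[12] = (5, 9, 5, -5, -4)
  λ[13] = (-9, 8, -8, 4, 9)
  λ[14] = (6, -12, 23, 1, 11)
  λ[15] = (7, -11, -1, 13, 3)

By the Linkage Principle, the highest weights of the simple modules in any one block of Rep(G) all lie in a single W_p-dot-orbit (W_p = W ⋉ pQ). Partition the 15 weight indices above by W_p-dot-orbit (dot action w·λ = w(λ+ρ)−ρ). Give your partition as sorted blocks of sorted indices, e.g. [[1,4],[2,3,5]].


Type A_5, rank 5, |W|=720; reorder rows/cols to standard.

Ā_17 reps of the 15 weights (A_5, coords as presented):

  λ_1 → (0, 2, 2, 0, 11)
  λ_2 → (0, 2, 2, 0, 11)
  λ_3 → (6, 1, 1, 4, 2)
  λ_4 → (1, 7, 2, 0, 2)
  λ_5 → (1, 7, 2, 0, 2)
  λ_6 → (0, 2, 2, 0, 11)
  λ_7 → (2, 4, 0, 4, 6)
  λ_8 → (0, 2, 2, 0, 11)
  λ_9 → (7, 2, 1, 4, 0)
  λ_10 → (1, 7, 2, 0, 2)
  λ_11 → (0, 2, 2, 0, 11)
  λ_12 → (3, 3, 2, 4, 3)
  λ_13 → (1, 7, 2, 0, 2)
  λ_14 → (1, 7, 2, 0, 2)
  λ_15 → (2, 4, 0, 4, 6)

These 15 weights hit 6 W_17-dot-orbits; sizes (5, 1, 5, 2, 1, 1):

[[1, 2, 6, 8, 11], [3], [4, 5, 10, 13, 14], [7, 15], [9], [12]]


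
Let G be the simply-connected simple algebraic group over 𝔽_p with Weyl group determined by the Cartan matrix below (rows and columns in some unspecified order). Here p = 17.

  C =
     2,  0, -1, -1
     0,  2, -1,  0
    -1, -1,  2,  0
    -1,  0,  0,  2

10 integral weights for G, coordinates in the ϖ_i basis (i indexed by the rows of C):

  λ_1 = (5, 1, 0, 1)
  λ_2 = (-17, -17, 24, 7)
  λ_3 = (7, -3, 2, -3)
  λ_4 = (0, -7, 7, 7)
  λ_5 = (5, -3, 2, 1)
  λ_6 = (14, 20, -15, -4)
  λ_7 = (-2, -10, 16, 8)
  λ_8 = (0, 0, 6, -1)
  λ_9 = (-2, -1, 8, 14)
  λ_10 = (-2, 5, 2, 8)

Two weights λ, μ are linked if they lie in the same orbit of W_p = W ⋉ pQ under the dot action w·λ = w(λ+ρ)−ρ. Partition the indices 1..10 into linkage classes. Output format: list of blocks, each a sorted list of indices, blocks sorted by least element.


C ↔ A_4 under row/col permutation; |W(A_4)| = 120.

Folding the 10 weights λ_j+ρ into Ā_17 (reps in the given 4-coord order):

    1: (6, 2, 1, 2)
    2: (1, 1, 7, 0)
    3: (6, 2, 1, 2)
    4: (1, 6, 2, 8)
    5: (6, 2, 1, 2)
    6: (2, 2, 10, 2)
    7: (1, 1, 7, 0)
    8: (1, 1, 7, 0)
    9: (1, 6, 2, 8)
    10: (1, 6, 2, 8)

The 10 indices split into 4 linkage classes (same alcove rep ⇔ same W_17-dot-orbit):

[[1, 3, 5], [2, 7, 8], [4, 9, 10], [6]]


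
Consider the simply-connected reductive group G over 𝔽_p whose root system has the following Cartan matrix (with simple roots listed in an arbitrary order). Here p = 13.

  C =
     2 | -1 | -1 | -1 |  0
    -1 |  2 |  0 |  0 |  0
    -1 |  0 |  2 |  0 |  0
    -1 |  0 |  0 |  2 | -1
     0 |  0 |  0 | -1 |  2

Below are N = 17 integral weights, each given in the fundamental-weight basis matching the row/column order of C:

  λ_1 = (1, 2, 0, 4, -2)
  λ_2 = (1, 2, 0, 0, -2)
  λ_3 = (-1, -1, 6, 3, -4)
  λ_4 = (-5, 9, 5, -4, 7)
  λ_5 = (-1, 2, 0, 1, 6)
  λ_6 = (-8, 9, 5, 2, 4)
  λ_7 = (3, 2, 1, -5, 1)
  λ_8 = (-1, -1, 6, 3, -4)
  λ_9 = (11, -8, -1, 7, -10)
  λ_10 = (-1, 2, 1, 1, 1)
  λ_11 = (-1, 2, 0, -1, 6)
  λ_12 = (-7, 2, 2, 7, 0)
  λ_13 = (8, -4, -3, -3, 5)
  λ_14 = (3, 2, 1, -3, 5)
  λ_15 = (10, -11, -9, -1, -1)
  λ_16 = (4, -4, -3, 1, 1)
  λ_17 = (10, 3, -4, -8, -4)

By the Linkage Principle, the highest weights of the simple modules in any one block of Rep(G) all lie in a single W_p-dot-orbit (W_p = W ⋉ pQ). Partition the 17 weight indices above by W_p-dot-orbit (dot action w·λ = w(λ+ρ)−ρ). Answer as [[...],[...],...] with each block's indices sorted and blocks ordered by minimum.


Cartan matrix: type D_5 (|W|=1920); un-permuting the 5 rows.

λ_j+ρ reflected into Ā_13 (⟨·,θ^∨⟩≤13); 5-tuples as given:

    λ_1 → (2, 3, 1, 0, 1)
    λ_2 → (2, 3, 1, 0, 1)
    λ_3 → (0, 0, 7, 1, 3)
    λ_4 → (2, 3, 1, 0, 1)
    λ_5 → (0, 3, 1, 0, 7)
    λ_6 → (2, 3, 1, 0, 1)
    λ_7 → (0, 3, 2, 2, 2)
    λ_8 → (0, 0, 7, 1, 3)
    λ_9 → (0, 0, 7, 1, 3)
    λ_10 → (0, 3, 2, 2, 2)
    λ_11 → (0, 3, 1, 0, 7)
    λ_12 → (0, 3, 3, 2, 1)
    λ_13 → (0, 3, 2, 2, 2)
    λ_14 → (0, 3, 2, 2, 2)
    λ_15 → (0, 3, 1, 0, 7)
    λ_16 → (0, 3, 2, 2, 2)
    λ_17 → (0, 2, 1, 2, 5)

These 17 weights hit 6 W_13-dot-orbits; sizes (4, 3, 3, 5, 1, 1):

[[1, 2, 4, 6], [3, 8, 9], [5, 11, 15], [7, 10, 13, 14, 16], [12], [17]]


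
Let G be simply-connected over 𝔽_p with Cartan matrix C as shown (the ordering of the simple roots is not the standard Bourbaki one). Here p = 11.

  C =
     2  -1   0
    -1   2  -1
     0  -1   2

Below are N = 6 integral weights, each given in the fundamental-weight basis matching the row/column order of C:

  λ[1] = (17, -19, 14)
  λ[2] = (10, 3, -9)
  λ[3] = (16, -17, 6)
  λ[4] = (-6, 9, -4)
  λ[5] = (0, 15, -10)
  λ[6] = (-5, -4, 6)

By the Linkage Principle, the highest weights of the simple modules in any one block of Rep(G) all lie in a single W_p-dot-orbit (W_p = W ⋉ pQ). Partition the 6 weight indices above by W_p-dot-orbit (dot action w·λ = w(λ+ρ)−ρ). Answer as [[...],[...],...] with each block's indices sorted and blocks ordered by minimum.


A_3 Cartan matrix, 3 simple roots permuted; ρ=(1,1,1).

Ā_11 reps of the 6 weights (A_3, coords as presented):

  λ_1 → (3, 4, 0)
  λ_2 → (3, 4, 0)
  λ_3 → (5, 2, 3)
  λ_4 → (5, 2, 3)
  λ_5 → (5, 2, 3)
  λ_6 → (3, 4, 0)

Grouping the 6 weights by Ā_11-representative: 2 linkage classes.

[[1, 2, 6], [3, 4, 5]]


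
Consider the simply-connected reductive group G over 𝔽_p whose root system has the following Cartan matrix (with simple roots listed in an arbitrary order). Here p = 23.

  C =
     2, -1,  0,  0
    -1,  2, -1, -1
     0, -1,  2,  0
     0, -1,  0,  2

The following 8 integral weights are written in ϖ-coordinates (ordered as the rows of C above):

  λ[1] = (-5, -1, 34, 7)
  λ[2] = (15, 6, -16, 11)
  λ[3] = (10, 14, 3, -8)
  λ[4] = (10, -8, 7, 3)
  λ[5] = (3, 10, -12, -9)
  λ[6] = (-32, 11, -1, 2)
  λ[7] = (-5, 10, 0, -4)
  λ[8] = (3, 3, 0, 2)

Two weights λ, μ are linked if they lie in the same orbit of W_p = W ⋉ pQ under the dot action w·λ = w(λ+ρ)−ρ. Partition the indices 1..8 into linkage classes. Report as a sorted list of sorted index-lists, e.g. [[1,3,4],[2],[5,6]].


Cartan matrix: type D_4 (|W|=192); un-permuting the 4 rows.

Alcove-folded reps (p=23, 8 weights, presented ϖ-order):

  λ_1 → (4, 4, 3, 0) · λ_2 → (4, 4, 3, 0) · λ_3 → (4, 4, 3, 0) · λ_4 → (4, 4, 1, 3) · λ_5 → (4, 4, 3, 0) · λ_6 → (4, 4, 3, 0) · λ_7 → (4, 4, 1, 3) · λ_8 → (4, 4, 1, 3)

Linkage partition of the 8 weights (2 classes, p=23):

[[1, 2, 3, 5, 6], [4, 7, 8]]


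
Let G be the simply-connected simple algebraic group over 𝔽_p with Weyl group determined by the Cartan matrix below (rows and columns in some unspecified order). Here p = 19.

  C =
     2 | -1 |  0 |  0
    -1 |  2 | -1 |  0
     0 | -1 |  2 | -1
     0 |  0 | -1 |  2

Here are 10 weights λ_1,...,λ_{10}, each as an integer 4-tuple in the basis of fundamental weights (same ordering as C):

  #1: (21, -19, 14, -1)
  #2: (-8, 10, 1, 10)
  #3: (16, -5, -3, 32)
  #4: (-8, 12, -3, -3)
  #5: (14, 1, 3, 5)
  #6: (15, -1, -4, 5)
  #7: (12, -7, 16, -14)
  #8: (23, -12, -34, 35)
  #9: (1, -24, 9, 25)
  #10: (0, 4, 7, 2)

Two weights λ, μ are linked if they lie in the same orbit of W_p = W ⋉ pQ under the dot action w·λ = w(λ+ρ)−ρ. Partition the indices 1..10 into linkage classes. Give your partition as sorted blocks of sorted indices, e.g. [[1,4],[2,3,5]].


A_4 Cartan matrix, 4 simple roots permuted; ρ=(1,1,1,1).

Ā_19 reps of the 10 weights (A_4, coords as presented):

    [1] (1, 15, 0, 0)
    [2] (2, 4, 2, 6)
    [3] (2, 4, 2, 6)
    [4] (7, 2, 2, 2)
    [5] (7, 2, 2, 2)
    [6] (13, 3, 0, 3)
    [7] (2, 4, 2, 6)
    [8] (1, 5, 8, 3)
    [9] (7, 2, 2, 2)
    [10] (1, 5, 8, 3)

5 distinct reps among the 10 weights ⇒ 5 W_19-linkage classes:

[[1], [2, 3, 7], [4, 5, 9], [6], [8, 10]]


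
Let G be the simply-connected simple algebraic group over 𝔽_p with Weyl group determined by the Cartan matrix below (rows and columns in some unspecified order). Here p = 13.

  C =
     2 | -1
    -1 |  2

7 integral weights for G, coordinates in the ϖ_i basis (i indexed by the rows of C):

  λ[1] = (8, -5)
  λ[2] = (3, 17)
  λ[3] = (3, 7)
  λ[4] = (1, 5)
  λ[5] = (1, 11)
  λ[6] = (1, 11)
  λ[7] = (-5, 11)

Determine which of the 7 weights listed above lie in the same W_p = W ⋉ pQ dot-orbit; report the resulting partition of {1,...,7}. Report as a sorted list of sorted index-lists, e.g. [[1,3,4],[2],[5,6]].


Cartan matrix: type A_2 (|W|=6); un-permuting the 2 rows.

Ā_13 reps of the 7 weights (A_2, coords as presented):

    λ_1+ρ ↦ (5, 4)
    λ_2+ρ ↦ (5, 4)
    λ_3+ρ ↦ (4, 8)
    λ_4+ρ ↦ (2, 6)
    λ_5+ρ ↦ (1, 11)
    λ_6+ρ ↦ (1, 11)
    λ_7+ρ ↦ (4, 8)

4 distinct reps among the 7 weights ⇒ 4 W_13-linkage classes:

[[1, 2], [3, 7], [4], [5, 6]]


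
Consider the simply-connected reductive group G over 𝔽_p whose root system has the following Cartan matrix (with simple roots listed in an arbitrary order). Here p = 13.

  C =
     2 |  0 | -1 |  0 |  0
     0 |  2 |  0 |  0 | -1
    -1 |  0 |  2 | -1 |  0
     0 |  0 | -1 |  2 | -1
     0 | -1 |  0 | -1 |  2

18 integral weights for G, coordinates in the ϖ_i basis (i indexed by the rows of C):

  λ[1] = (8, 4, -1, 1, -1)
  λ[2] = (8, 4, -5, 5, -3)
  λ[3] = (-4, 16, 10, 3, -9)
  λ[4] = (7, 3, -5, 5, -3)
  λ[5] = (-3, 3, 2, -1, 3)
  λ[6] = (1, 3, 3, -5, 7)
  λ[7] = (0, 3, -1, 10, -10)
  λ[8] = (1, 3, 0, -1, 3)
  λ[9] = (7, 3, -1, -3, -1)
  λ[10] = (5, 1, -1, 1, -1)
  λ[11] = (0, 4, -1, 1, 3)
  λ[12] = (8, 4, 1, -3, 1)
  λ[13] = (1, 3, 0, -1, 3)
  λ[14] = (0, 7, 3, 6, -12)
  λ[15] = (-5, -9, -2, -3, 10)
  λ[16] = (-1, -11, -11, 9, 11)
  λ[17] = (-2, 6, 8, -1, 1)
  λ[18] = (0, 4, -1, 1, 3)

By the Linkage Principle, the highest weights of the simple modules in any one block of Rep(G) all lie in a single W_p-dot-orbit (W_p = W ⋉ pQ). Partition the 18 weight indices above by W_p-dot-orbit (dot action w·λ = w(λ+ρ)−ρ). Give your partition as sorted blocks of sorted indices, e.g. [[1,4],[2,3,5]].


Type A_5, rank 5, |W|=720; reorder rows/cols to standard.

Each λ_j+ρ reduced to Ā_13; 5-tuples below use C's row order:

    λ_1+ρ ↦ (6, 2, 0, 2, 0)
    λ_2+ρ ↦ (4, 2, 4, 0, 2)
    λ_3+ρ ↦ (4, 2, 4, 0, 2)
    λ_4+ρ ↦ (4, 2, 4, 0, 2)
    λ_5+ρ ↦ (2, 4, 1, 0, 4)
    λ_6+ρ ↦ (1, 3, 0, 4, 4)
    λ_7+ρ ↦ (1, 5, 0, 2, 4)
    λ_8+ρ ↦ (2, 4, 1, 0, 4)
    λ_9+ρ ↦ (6, 2, 0, 2, 0)
    λ_10+ρ ↦ (6, 2, 0, 2, 0)
    λ_11+ρ ↦ (1, 5, 0, 2, 4)
    λ_12+ρ ↦ (6, 2, 0, 2, 0)
    λ_13+ρ ↦ (2, 4, 1, 0, 4)
    λ_14+ρ ↦ (1, 3, 0, 4, 4)
    λ_15+ρ ↦ (2, 4, 1, 0, 4)
    λ_16+ρ ↦ (1, 1, 0, 0, 2)
    λ_17+ρ ↦ (4, 2, 4, 0, 2)
    λ_18+ρ ↦ (1, 5, 0, 2, 4)

Linkage partition of the 18 weights (6 classes, p=13):

[[1, 9, 10, 12], [2, 3, 4, 17], [5, 8, 13, 15], [6, 14], [7, 11, 18], [16]]


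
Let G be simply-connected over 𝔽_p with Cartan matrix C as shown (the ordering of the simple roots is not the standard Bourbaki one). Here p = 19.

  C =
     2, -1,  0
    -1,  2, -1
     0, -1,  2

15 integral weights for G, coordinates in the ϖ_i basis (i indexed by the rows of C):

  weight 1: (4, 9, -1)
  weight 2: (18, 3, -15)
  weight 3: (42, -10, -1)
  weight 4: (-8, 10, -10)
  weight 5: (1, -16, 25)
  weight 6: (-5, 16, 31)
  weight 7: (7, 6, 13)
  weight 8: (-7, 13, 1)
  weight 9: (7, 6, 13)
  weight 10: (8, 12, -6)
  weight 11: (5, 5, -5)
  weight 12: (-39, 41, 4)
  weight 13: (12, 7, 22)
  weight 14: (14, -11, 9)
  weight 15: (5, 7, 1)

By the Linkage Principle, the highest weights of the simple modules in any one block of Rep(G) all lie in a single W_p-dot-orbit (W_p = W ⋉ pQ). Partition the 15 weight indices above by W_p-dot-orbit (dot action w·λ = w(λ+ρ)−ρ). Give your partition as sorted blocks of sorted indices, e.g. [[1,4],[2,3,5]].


Dynkin diagram of C (from the 4 off-diagonal −1 entries): A_3.

Each λ_j+ρ reduced to Ā_19; 3-tuples below use C's row order:

    1: (5, 10, 0)
    2: (5, 10, 0)
    3: (5, 10, 0)
    4: (2, 5, 4)
    5: (6, 2, 4)
    6: (6, 2, 4)
    7: (2, 5, 4)
    8: (6, 8, 2)
    9: (2, 5, 4)
    10: (6, 8, 2)
    11: (6, 2, 4)
    12: (5, 10, 0)
    13: (6, 2, 4)
    14: (5, 10, 0)
    15: (6, 8, 2)

The 15 indices split into 4 linkage classes (same alcove rep ⇔ same W_19-dot-orbit):

[[1, 2, 3, 12, 14], [4, 7, 9], [5, 6, 11, 13], [8, 10, 15]]


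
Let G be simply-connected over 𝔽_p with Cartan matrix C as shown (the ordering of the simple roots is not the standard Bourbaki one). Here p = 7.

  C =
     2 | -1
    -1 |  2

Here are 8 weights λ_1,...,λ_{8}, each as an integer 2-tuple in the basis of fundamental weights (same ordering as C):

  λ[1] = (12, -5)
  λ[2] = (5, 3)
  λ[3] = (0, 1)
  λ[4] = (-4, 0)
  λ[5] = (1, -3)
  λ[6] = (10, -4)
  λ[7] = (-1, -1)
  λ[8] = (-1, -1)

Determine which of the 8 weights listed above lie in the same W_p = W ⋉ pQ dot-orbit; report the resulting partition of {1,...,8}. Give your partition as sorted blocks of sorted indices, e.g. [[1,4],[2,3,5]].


Type A_2, rank 2, |W|=6; reorder rows/cols to standard.

Alcove-folded reps (p=7, 8 weights, presented ϖ-order):

  [1] (1, 2)
  [2] (3, 1)
  [3] (1, 2)
  [4] (1, 2)
  [5] (0, 2)
  [6] (3, 1)
  [7] (0, 0)
  [8] (0, 0)

4 distinct reps among the 8 weights ⇒ 4 W_7-linkage classes:

[[1, 3, 4], [2, 6], [5], [7, 8]]


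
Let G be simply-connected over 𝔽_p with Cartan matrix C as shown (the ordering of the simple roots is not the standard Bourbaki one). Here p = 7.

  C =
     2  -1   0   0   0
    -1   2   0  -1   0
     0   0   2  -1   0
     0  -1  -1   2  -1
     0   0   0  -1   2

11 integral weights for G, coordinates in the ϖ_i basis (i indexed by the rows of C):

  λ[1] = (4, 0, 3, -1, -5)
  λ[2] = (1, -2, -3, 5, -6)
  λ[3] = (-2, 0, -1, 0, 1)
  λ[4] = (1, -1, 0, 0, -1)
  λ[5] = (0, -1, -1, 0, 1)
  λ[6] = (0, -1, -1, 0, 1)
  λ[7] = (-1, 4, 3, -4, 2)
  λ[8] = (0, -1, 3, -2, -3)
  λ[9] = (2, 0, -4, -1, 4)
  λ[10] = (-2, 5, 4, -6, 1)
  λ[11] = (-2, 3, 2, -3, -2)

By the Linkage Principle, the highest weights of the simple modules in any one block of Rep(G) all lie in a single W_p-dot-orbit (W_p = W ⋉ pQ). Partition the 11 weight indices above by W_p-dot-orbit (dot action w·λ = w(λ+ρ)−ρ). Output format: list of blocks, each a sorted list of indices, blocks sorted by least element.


C ↔ D_5 under row/col permutation; |W(D_5)| = 1920.

W_7-reps of the 11 weights in Ā_7 (same 5-coord order as C):

  1: (2, 0, 0, 1, 0);  2: (0, 1, 0, 1, 3);  3: (1, 0, 0, 1, 2);  4: (2, 0, 1, 1, 0);  5: (1, 0, 0, 1, 2);  6: (1, 0, 0, 1, 2);  7: (2, 0, 1, 1, 0);  8: (2, 0, 0, 1, 0);  9: (1, 0, 0, 1, 2);  10: (0, 1, 0, 1, 3);  11: (1, 0, 0, 1, 2)

Grouping the 11 weights by Ā_7-representative: 4 linkage classes.

[[1, 8], [2, 10], [3, 5, 6, 9, 11], [4, 7]]


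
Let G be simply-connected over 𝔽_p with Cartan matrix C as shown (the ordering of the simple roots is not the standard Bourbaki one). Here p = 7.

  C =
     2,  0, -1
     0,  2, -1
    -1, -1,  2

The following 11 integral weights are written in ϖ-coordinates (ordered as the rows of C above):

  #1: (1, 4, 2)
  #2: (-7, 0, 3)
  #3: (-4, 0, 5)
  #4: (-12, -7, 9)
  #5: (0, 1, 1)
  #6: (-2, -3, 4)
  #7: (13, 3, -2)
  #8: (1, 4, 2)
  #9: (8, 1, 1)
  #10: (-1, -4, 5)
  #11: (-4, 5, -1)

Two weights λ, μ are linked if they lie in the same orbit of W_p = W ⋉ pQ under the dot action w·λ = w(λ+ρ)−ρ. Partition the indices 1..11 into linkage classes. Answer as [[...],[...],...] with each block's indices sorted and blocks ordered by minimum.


Root system A_3: the 3×3 matrix C matches after relabeling.

Alcove-folded reps (p=7, 11 weights, presented ϖ-order):

  λ_1+ρ ↦ (1, 2, 2) · λ_2+ρ ↦ (4, 1, 1) · λ_3+ρ ↦ (3, 1, 3) · λ_4+ρ ↦ (0, 3, 3) · λ_5+ρ ↦ (1, 2, 2) · λ_6+ρ ↦ (1, 2, 2) · λ_7+ρ ↦ (3, 1, 3) · λ_8+ρ ↦ (1, 2, 2) · λ_9+ρ ↦ (1, 2, 2) · λ_10+ρ ↦ (0, 3, 3) · λ_11+ρ ↦ (0, 3, 3)

Partition of {1..11} into 4 W_7-dot-orbits:

[[1, 5, 6, 8, 9], [2], [3, 7], [4, 10, 11]]


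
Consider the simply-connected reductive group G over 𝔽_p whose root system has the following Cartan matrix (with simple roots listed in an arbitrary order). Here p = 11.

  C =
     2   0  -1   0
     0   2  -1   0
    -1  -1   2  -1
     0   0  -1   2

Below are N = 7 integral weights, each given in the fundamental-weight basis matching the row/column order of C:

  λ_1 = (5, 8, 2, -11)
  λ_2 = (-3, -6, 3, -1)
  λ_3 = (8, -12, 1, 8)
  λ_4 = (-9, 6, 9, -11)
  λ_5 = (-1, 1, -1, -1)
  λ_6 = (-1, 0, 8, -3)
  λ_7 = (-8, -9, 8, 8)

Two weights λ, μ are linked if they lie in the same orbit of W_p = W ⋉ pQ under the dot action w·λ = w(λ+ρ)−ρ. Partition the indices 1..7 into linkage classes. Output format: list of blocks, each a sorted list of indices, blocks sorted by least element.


Cartan matrix: type D_4 (|W|=192); un-permuting the 4 rows.

Alcove-folded reps (p=11, 7 weights, presented ϖ-order):

  λ_1+ρ ↦ (0, 1, 1, 2) · λ_2+ρ ↦ (0, 1, 1, 2) · λ_3+ρ ↦ (0, 2, 0, 0) · λ_4+ρ ↦ (0, 1, 1, 2) · λ_5+ρ ↦ (0, 2, 0, 0) · λ_6+ρ ↦ (0, 1, 1, 2) · λ_7+ρ ↦ (0, 1, 1, 2)

The 7 indices split into 2 linkage classes (same alcove rep ⇔ same W_11-dot-orbit):

[[1, 2, 4, 6, 7], [3, 5]]


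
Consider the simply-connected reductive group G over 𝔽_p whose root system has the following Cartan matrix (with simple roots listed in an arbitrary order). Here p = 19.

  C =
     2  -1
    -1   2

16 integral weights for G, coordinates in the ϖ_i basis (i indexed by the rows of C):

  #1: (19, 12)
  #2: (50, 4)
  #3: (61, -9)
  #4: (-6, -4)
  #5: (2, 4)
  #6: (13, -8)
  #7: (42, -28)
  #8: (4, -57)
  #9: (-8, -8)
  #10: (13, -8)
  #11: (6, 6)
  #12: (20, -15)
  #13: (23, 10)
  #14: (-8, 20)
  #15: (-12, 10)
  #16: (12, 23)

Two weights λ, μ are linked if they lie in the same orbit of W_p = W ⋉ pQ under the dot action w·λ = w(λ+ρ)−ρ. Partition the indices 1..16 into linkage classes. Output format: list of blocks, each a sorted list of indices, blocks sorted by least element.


Root system A_2: the 2×2 matrix C matches after relabeling.

λ_j+ρ reflected into Ā_19 (⟨·,θ^∨⟩≤19); 2-tuples as given:

  λ_1 → (5, 1)
  λ_2 → (5, 1)
  λ_3 → (3, 5)
  λ_4 → (3, 5)
  λ_5 → (3, 5)
  λ_6 → (7, 7)
  λ_7 → (3, 5)
  λ_8 → (5, 1)
  λ_9 → (7, 7)
  λ_10 → (7, 7)
  λ_11 → (7, 7)
  λ_12 → (5, 12)
  λ_13 → (3, 5)
  λ_14 → (5, 12)
  λ_15 → (11, 0)
  λ_16 → (5, 1)

The 16 indices split into 5 linkage classes (same alcove rep ⇔ same W_19-dot-orbit):

[[1, 2, 8, 16], [3, 4, 5, 7, 13], [6, 9, 10, 11], [12, 14], [15]]


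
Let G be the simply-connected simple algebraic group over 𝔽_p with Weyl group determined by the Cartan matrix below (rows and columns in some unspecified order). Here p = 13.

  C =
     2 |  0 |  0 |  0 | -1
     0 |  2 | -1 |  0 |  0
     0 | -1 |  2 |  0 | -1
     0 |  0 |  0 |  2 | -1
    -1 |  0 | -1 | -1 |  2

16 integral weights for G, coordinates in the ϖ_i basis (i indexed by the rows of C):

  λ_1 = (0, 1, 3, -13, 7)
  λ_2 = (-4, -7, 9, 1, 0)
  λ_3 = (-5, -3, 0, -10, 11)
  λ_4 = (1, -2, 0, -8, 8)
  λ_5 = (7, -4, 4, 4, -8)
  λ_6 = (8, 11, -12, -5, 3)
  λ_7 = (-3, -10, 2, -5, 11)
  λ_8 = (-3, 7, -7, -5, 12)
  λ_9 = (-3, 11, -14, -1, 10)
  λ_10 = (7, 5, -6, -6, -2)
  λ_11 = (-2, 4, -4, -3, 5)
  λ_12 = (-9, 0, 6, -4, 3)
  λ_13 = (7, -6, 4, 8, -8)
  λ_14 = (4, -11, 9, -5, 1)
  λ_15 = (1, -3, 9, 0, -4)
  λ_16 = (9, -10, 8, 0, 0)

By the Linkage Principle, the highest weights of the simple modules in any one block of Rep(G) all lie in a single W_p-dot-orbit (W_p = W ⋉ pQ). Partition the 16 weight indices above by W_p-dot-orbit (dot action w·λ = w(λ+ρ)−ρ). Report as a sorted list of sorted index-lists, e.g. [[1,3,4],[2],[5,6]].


Type D_5, rank 5, |W|=1920; reorder rows/cols to standard.

Each λ_j+ρ reduced to Ā_13; 5-tuples below use C's row order:

  1: (2, 0, 1, 7, 1) · 2: (1, 6, 0, 0, 2) · 3: (2, 0, 1, 7, 1) · 4: (2, 0, 1, 7, 1) · 5: (1, 2, 3, 2, 0) · 6: (2, 0, 1, 7, 1) · 7: (0, 1, 0, 2, 2) · 8: (0, 1, 0, 2, 2) · 9: (0, 1, 0, 2, 2) · 10: (1, 2, 3, 2, 0) · 11: (1, 2, 3, 2, 0) · 12: (1, 1, 0, 4, 3) · 13: (1, 2, 3, 2, 0) · 14: (1, 6, 0, 0, 2) · 15: (1, 2, 3, 2, 0) · 16: (2, 0, 1, 7, 1)

Partition of {1..16} into 5 W_13-dot-orbits:

[[1, 3, 4, 6, 16], [2, 14], [5, 10, 11, 13, 15], [7, 8, 9], [12]]


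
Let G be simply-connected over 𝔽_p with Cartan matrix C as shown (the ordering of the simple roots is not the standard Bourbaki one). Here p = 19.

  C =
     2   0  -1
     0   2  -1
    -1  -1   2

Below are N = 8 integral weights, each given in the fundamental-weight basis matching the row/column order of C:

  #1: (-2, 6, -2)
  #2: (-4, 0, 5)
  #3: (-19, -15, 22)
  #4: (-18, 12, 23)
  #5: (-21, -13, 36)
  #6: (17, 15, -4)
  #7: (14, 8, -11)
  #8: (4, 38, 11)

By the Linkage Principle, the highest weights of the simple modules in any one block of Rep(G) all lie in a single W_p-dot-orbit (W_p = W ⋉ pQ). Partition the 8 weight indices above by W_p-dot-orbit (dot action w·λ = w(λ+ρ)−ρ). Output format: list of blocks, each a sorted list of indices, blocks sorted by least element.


Root system A_3: the 3×3 matrix C matches after relabeling.

Each λ_j+ρ reduced to Ā_19; 3-tuples below use C's row order:

  λ_1 → (1, 5, 1)
  λ_2 → (3, 1, 3)
  λ_3 → (5, 1, 9)
  λ_4 → (1, 5, 1)
  λ_5 → (1, 5, 1)
  λ_6 → (3, 1, 3)
  λ_7 → (5, 1, 9)
  λ_8 → (1, 5, 1)

3 distinct reps among the 8 weights ⇒ 3 W_19-linkage classes:

[[1, 4, 5, 8], [2, 6], [3, 7]]


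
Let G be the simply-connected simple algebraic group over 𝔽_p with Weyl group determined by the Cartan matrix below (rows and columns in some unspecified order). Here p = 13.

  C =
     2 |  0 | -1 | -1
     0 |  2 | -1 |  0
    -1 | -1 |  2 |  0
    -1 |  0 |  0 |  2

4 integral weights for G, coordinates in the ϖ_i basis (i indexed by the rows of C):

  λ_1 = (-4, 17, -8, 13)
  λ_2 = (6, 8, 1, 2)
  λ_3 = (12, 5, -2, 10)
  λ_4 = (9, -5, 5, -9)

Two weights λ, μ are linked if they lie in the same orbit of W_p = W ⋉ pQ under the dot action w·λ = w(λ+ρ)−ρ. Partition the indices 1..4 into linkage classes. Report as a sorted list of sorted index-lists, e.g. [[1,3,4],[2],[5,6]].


Dynkin diagram of C (from the 6 off-diagonal −1 entries): A_4.

Each λ_j+ρ reduced to Ā_13; 4-tuples below use C's row order:

  λ_1 → (2, 1, 2, 5);  λ_2 → (2, 1, 2, 5);  λ_3 → (3, 1, 7, 2);  λ_4 → (2, 1, 2, 5)

Grouping the 4 weights by Ā_13-representative: 2 linkage classes.

[[1, 2, 4], [3]]
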